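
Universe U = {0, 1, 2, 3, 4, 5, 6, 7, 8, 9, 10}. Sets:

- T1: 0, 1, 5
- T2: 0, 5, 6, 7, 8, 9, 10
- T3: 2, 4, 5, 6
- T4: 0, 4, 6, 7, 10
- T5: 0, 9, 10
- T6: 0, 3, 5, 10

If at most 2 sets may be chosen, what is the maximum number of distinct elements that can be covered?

9

Choosing T2, T3 covers {0, 2, 4, 5, 6, 7, 8, 9, 10} — 9 elements.
No choice of 2 sets does better; here 1, 3 are left uncovered.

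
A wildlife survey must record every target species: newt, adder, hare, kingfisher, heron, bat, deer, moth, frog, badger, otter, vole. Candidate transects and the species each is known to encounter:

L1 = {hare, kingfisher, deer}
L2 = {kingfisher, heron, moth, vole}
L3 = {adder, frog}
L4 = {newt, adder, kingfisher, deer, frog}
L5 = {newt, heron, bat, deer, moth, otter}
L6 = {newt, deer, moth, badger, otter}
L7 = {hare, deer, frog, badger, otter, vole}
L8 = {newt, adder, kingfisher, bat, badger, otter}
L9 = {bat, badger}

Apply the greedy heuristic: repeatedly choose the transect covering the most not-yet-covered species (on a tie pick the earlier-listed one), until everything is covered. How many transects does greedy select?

3

Pick 1: L5 covers 6 new species (newt, heron, bat, deer, moth, otter).
Pick 2: L7 covers 4 new species (hare, frog, badger, vole).
Pick 3: L4 covers 2 new species (adder, kingfisher).
Greedy uses 3 transects.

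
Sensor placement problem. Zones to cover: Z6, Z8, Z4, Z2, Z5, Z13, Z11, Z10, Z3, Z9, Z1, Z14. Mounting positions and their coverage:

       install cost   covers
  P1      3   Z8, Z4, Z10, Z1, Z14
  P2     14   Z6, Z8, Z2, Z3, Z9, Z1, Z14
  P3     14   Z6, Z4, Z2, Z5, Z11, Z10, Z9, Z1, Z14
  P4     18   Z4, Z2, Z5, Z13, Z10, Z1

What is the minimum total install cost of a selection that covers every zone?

P2, P3, P4 cover every zone at install cost 14 + 14 + 18 = 46.
Any cover uses at least 3 sensor positions; among all covering selections none totals below 46.
Greedy by coverage-per-install cost would pick P1, P3, P2, P4 for 49 — worse than the optimum 46.

46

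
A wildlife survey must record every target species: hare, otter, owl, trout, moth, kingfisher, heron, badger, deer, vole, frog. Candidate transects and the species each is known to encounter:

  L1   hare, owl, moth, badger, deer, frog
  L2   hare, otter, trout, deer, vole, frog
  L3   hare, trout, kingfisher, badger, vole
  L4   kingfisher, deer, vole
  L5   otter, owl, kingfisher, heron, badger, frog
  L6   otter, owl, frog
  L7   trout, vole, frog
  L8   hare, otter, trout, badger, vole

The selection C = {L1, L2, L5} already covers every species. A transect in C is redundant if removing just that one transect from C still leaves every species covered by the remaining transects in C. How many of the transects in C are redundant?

0

Drop L1: moth uncovered — not redundant.
Drop L2: trout, vole uncovered — not redundant.
Drop L5: kingfisher, heron uncovered — not redundant.
None of the transects in C is redundant.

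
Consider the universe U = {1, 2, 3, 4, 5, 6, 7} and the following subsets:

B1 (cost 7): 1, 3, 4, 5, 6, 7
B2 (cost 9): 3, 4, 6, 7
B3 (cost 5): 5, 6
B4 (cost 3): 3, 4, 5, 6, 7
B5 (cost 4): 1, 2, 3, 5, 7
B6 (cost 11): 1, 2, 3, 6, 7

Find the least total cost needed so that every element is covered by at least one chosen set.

7

B4, B5 cover every element at cost 3 + 4 = 7.
Any cover uses at least 2 sets; among all covering selections none totals below 7.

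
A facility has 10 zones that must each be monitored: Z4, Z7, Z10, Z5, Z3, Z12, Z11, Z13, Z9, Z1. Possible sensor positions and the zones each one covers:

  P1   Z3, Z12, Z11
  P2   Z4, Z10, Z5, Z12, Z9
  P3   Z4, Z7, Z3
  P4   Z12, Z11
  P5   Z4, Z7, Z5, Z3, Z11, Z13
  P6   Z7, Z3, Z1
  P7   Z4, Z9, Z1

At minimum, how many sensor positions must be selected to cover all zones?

P2, P5, P6 together cover {Z4, Z7, Z10, Z5, Z3, Z12, Z11, Z13, Z9, Z1} — every zone.
No 2 of the 7 sensor positions cover everything (all 21 pairs fall short), so 3 is minimum.

3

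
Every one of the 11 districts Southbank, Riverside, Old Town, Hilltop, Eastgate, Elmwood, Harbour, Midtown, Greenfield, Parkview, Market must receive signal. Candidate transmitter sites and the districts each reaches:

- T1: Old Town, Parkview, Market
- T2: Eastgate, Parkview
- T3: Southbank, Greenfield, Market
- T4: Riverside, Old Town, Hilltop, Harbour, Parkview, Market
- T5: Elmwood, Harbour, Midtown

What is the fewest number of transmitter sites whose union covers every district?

4

T2, T3, T4, T5 together cover {Southbank, Riverside, Old Town, Hilltop, Eastgate, Elmwood, Harbour, Midtown, Greenfield, Parkview, Market} — every district.
No 3 of the 5 transmitter sites cover everything (all 10 triples fall short), so 4 is minimum.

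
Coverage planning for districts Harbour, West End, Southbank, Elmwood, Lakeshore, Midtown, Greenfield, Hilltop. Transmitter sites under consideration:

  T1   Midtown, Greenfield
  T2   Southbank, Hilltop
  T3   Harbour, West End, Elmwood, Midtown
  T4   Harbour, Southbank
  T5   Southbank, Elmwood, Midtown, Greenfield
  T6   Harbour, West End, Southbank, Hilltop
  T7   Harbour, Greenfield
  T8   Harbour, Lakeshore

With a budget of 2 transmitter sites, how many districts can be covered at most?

7

Choosing T5, T6 covers {Harbour, West End, Southbank, Elmwood, Midtown, Greenfield, Hilltop} — 7 districts.
No choice of 2 transmitter sites does better; here Lakeshore is left uncovered.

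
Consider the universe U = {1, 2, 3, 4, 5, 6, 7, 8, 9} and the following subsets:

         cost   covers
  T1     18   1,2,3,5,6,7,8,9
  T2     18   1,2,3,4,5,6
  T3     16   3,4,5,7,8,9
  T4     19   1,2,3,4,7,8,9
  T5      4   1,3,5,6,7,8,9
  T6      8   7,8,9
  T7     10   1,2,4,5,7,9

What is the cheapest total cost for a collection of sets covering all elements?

14

T5, T7 cover every element at cost 4 + 10 = 14.
Any cover uses at least 2 sets; among all covering selections none totals below 14.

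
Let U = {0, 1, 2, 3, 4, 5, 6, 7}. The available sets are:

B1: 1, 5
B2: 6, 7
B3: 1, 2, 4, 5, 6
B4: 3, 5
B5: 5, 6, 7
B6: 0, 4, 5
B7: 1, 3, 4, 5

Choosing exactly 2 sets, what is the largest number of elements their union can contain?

6

Choosing B2, B3 covers {1, 2, 4, 5, 6, 7} — 6 elements.
No choice of 2 sets does better; here 0, 3 are left uncovered.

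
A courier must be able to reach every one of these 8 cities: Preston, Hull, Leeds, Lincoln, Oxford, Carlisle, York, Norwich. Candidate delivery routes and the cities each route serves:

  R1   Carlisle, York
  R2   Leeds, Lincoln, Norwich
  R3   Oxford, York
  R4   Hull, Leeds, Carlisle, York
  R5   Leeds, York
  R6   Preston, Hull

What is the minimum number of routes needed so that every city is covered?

R1, R2, R3, R6 together cover {Preston, Hull, Leeds, Lincoln, Oxford, Carlisle, York, Norwich} — every city.
No 3 of the 6 routes cover everything (all 20 triples fall short), so 4 is minimum.

4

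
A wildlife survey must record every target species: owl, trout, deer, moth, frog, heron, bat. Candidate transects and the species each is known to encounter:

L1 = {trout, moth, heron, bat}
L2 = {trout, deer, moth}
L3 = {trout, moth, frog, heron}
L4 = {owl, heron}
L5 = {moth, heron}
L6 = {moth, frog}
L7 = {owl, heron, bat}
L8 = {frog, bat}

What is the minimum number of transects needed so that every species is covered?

L2, L3, L7 together cover {owl, trout, deer, moth, frog, heron, bat} — every species.
No 2 of the 8 transects cover everything (all 28 pairs fall short), so 3 is minimum.
Greedy (largest uncovered first) would take L1, L2, L3, L4 — 4 transects — but 3 suffice.

3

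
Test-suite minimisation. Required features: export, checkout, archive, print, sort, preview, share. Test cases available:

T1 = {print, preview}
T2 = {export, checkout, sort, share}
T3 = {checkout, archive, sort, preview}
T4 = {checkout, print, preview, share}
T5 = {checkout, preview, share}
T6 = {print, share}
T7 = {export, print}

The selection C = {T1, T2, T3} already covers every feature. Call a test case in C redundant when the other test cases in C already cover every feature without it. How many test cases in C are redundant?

Drop T1: print uncovered — not redundant.
Drop T2: export, share uncovered — not redundant.
Drop T3: archive uncovered — not redundant.
None of the test cases in C is redundant.

0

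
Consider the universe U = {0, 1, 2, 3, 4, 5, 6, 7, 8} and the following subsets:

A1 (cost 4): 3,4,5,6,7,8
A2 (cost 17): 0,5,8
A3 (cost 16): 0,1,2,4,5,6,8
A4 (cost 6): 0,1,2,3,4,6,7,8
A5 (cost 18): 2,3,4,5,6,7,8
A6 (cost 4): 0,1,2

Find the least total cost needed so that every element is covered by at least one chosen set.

8

A1, A6 cover every element at cost 4 + 4 = 8.
Any cover uses at least 2 sets; among all covering selections none totals below 8.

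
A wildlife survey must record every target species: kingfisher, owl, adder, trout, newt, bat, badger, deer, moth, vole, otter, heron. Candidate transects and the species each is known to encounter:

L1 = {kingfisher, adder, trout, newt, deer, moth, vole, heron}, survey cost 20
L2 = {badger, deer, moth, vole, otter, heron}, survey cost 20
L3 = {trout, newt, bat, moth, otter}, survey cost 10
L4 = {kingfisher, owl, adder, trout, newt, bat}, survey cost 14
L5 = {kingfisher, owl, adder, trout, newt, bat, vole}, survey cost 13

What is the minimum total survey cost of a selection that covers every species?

33

L2, L5 cover every species at survey cost 20 + 13 = 33.
Any cover uses at least 2 transects; among all covering selections none totals below 33.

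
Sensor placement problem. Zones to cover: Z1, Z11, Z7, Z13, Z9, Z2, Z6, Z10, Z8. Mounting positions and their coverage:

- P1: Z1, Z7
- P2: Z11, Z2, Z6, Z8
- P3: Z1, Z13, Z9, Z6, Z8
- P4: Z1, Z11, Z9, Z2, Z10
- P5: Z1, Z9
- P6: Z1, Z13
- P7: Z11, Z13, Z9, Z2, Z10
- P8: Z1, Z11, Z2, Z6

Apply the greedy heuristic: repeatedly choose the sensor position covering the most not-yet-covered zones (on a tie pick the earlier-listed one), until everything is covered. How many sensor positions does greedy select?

Pick 1: P3 covers 5 new zones (Z1, Z13, Z9, Z6, Z8).
Pick 2: P4 covers 3 new zones (Z11, Z2, Z10).
Pick 3: P1 covers 1 new zones (Z7).
Greedy uses 3 sensor positions.

3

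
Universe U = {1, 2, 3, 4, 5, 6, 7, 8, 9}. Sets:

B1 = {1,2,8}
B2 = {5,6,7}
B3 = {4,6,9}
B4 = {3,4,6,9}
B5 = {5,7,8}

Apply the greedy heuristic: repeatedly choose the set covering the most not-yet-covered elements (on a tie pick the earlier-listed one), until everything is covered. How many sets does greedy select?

3

Pick 1: B4 covers 4 new elements (3, 4, 6, 9).
Pick 2: B1 covers 3 new elements (1, 2, 8).
Pick 3: B2 covers 2 new elements (5, 7).
Greedy uses 3 sets.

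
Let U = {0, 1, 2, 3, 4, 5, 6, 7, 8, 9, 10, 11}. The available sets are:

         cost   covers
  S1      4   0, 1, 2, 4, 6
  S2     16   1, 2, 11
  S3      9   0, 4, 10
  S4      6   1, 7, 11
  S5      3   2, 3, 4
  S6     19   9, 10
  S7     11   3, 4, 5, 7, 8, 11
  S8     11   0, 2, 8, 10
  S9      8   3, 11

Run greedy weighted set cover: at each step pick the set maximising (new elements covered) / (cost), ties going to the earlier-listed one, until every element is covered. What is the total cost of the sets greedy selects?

Pick 1: S1 adds 5 new (0, 1, 2, 4, 6) at cost 4 (ratio 5/4).
Pick 2: S7 adds 5 new (3, 5, 7, 8, 11) at cost 11 (ratio 5/11).
Pick 3: S3 adds 1 new (10) at cost 9 (ratio 1/9).
Pick 4: S6 adds 1 new (9) at cost 19 (ratio 1/19).
Greedy total cost: 4 + 11 + 9 + 19 = 43. (The true optimum is 34, so greedy overshoots here.)

43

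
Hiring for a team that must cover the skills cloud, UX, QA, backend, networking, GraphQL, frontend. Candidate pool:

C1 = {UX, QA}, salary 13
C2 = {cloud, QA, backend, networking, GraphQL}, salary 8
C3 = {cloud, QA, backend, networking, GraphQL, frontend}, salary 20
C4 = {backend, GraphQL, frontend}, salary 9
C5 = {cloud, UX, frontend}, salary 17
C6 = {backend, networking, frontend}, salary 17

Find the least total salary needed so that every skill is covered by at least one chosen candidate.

25

C2, C5 cover every skill at salary 8 + 17 = 25.
Any cover uses at least 2 candidates; among all covering selections none totals below 25.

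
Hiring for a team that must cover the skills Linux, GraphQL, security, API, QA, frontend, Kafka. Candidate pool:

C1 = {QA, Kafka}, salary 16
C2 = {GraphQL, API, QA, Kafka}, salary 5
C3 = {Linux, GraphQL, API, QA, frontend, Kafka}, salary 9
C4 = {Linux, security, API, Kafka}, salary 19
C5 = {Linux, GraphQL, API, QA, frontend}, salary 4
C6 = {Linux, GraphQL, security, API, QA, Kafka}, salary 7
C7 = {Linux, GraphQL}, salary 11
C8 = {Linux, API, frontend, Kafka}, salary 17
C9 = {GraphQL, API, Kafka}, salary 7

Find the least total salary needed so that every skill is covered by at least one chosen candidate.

11

C5, C6 cover every skill at salary 4 + 7 = 11.
Any cover uses at least 2 candidates; among all covering selections none totals below 11.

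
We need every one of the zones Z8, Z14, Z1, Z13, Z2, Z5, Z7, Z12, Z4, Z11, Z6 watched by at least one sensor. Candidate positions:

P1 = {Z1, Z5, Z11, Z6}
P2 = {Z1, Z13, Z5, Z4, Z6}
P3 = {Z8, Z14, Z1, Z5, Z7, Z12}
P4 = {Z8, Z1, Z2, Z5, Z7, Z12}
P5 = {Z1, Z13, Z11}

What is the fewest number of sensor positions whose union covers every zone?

4

P1, P2, P3, P4 together cover {Z8, Z14, Z1, Z13, Z2, Z5, Z7, Z12, Z4, Z11, Z6} — every zone.
No 3 of the 5 sensor positions cover everything (all 10 triples fall short), so 4 is minimum.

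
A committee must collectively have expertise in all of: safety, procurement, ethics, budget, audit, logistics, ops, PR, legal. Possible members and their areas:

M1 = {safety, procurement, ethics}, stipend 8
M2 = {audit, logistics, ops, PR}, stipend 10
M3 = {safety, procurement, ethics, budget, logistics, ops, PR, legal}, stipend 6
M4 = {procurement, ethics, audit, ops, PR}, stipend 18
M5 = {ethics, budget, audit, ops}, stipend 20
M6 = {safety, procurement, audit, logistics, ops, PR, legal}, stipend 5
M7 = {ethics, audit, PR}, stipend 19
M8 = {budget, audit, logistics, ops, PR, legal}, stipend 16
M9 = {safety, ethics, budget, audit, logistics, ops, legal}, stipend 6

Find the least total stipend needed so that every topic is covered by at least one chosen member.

M3, M6 cover every topic at stipend 6 + 5 = 11.
Any cover uses at least 2 members; among all covering selections none totals below 11.

11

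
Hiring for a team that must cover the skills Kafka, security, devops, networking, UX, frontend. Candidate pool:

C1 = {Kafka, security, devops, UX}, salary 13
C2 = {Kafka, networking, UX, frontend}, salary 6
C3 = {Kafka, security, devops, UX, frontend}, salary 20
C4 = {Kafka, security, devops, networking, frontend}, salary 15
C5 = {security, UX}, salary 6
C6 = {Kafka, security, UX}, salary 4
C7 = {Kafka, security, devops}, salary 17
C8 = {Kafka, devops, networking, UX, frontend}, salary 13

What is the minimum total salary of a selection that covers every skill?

C6, C8 cover every skill at salary 4 + 13 = 17.
Any cover uses at least 2 candidates; among all covering selections none totals below 17.

17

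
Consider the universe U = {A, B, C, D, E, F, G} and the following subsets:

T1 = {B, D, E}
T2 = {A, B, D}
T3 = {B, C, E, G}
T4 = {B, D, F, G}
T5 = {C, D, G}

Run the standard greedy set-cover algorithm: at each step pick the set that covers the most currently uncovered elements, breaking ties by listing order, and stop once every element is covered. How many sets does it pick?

Pick 1: T3 covers 4 new elements (B, C, E, G).
Pick 2: T2 covers 2 new elements (A, D).
Pick 3: T4 covers 1 new elements (F).
Greedy uses 3 sets.

3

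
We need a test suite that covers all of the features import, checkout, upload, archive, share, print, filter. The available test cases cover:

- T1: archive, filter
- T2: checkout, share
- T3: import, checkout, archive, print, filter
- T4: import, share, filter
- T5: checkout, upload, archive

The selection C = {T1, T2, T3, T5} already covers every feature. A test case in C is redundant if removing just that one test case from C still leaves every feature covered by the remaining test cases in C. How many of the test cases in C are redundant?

Drop T1: the rest still cover every feature — redundant.
Drop T2: share uncovered — not redundant.
Drop T3: import, print uncovered — not redundant.
Drop T5: upload uncovered — not redundant.
1 redundant: T1.

1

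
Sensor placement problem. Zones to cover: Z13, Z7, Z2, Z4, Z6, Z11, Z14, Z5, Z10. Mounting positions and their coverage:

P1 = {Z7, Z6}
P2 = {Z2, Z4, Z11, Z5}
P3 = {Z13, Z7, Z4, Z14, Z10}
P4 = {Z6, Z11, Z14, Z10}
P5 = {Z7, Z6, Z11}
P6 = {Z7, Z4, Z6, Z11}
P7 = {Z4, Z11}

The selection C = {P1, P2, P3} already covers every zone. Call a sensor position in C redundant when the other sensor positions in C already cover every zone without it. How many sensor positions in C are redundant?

Drop P1: Z6 uncovered — not redundant.
Drop P2: Z2, Z11, Z5 uncovered — not redundant.
Drop P3: Z13, Z14, Z10 uncovered — not redundant.
None of the sensor positions in C is redundant.

0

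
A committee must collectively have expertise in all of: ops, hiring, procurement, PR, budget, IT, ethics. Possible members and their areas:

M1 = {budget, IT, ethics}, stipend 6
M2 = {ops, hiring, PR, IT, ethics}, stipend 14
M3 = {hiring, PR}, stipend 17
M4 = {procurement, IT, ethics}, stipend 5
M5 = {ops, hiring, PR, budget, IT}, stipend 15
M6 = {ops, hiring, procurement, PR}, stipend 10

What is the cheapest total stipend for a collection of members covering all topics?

16

M1, M6 cover every topic at stipend 6 + 10 = 16.
Any cover uses at least 2 members; among all covering selections none totals below 16.
Greedy by coverage-per-stipend would pick M4, M6, M1 for 21 — worse than the optimum 16.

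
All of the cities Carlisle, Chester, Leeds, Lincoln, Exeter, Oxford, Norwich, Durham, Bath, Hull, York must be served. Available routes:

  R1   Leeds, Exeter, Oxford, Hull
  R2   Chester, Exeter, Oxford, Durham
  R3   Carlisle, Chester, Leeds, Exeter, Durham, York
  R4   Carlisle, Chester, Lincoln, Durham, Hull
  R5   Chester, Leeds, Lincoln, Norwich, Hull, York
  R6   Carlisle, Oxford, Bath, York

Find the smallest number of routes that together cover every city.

R2, R5, R6 together cover {Carlisle, Chester, Leeds, Lincoln, Exeter, Oxford, Norwich, Durham, Bath, Hull, York} — every city.
No 2 of the 6 routes cover everything (all 15 pairs fall short), so 3 is minimum.

3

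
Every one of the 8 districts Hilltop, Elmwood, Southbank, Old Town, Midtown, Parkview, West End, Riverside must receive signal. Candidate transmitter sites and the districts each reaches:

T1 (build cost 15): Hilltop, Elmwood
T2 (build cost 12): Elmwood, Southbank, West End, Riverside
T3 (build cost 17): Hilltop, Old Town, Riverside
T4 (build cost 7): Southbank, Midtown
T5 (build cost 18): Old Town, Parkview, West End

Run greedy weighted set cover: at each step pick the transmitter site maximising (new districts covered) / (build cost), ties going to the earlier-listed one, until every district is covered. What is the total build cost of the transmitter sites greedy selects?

54

Pick 1: T2 adds 4 new (Elmwood, Southbank, West End, Riverside) at build cost 12 (ratio 4/12).
Pick 2: T4 adds 1 new (Midtown) at build cost 7 (ratio 1/7).
Pick 3: T3 adds 2 new (Hilltop, Old Town) at build cost 17 (ratio 2/17).
Pick 4: T5 adds 1 new (Parkview) at build cost 18 (ratio 1/18).
Greedy total build cost: 12 + 7 + 17 + 18 = 54. (The true optimum is 52, so greedy overshoots here.)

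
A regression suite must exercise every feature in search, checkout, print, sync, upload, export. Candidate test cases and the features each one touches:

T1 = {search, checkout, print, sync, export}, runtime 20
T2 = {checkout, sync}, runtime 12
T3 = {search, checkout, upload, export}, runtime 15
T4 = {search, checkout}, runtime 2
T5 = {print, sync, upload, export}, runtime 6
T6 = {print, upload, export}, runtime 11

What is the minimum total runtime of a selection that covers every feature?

T4, T5 cover every feature at runtime 2 + 6 = 8.
Any cover uses at least 2 test cases; among all covering selections none totals below 8.

8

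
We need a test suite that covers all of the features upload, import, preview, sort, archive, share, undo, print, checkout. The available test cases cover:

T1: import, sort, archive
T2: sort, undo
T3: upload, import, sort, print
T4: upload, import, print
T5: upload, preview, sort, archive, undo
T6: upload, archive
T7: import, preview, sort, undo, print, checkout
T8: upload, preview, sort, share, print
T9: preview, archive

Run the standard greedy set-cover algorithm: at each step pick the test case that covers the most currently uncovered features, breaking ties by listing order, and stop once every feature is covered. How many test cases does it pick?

3

Pick 1: T7 covers 6 new features (import, preview, sort, undo, print, checkout).
Pick 2: T5 covers 2 new features (upload, archive).
Pick 3: T8 covers 1 new features (share).
Greedy uses 3 test cases.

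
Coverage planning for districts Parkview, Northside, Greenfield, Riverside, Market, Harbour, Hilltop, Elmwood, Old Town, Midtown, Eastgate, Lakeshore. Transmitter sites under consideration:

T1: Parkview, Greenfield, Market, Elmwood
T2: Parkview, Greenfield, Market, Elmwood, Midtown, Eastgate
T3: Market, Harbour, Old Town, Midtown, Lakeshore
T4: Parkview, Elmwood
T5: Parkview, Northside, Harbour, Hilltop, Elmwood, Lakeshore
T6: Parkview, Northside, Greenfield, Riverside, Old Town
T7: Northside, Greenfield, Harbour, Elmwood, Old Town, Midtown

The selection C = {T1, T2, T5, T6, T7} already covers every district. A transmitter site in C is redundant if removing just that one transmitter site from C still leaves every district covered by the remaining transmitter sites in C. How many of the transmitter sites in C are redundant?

2

Drop T1: the rest still cover every district — redundant.
Drop T2: Eastgate uncovered — not redundant.
Drop T5: Hilltop, Lakeshore uncovered — not redundant.
Drop T6: Riverside uncovered — not redundant.
Drop T7: the rest still cover every district — redundant.
2 redundant: T1, T7.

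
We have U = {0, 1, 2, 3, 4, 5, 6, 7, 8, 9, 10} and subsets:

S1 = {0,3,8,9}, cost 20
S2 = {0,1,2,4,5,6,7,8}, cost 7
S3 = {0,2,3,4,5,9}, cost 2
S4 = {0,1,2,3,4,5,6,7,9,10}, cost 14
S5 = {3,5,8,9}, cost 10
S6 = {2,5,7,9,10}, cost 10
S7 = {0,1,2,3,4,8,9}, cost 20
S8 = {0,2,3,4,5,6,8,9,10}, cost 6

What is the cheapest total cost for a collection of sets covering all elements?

S2, S8 cover every element at cost 7 + 6 = 13.
Any cover uses at least 2 sets; among all covering selections none totals below 13.
Greedy by coverage-per-cost would pick S3, S2, S8 for 15 — worse than the optimum 13.

13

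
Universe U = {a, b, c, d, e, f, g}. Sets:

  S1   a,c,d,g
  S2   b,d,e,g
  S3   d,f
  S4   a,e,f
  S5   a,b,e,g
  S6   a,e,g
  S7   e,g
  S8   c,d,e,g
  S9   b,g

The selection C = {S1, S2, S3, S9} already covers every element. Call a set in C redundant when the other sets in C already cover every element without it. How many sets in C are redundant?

1

Drop S1: a, c uncovered — not redundant.
Drop S2: e uncovered — not redundant.
Drop S3: f uncovered — not redundant.
Drop S9: the rest still cover every element — redundant.
1 redundant: S9.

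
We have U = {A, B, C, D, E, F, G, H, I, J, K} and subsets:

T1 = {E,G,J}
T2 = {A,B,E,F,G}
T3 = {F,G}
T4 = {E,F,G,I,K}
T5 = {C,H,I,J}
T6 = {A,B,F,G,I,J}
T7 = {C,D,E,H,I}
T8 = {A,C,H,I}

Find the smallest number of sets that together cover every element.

T4, T6, T7 together cover {A, B, C, D, E, F, G, H, I, J, K} — every element.
No 2 of the 8 sets cover everything (all 28 pairs fall short), so 3 is minimum.

3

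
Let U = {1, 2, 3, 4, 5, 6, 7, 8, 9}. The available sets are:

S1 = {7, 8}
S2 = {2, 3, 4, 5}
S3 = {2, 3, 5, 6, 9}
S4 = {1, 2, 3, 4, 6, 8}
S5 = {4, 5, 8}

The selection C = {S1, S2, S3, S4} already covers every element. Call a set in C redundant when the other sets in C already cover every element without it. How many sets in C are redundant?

Drop S1: 7 uncovered — not redundant.
Drop S2: the rest still cover every element — redundant.
Drop S3: 9 uncovered — not redundant.
Drop S4: 1 uncovered — not redundant.
1 redundant: S2.

1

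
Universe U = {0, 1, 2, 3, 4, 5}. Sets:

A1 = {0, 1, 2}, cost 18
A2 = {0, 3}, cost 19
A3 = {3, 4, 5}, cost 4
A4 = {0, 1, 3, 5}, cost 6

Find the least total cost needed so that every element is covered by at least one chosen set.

22

A1, A3 cover every element at cost 18 + 4 = 22.
Any cover uses at least 2 sets; among all covering selections none totals below 22.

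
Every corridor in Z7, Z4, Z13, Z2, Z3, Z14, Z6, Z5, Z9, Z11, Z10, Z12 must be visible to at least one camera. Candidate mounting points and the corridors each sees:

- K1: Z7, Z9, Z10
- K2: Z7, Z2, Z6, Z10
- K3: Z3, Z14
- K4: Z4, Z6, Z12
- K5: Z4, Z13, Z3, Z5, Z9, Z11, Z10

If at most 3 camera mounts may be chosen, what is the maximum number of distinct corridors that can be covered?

Choosing K2, K3, K5 covers {Z7, Z4, Z13, Z2, Z3, Z14, Z6, Z5, Z9, Z11, Z10} — 11 corridors.
No choice of 3 camera mounts does better; here Z12 is left uncovered.

11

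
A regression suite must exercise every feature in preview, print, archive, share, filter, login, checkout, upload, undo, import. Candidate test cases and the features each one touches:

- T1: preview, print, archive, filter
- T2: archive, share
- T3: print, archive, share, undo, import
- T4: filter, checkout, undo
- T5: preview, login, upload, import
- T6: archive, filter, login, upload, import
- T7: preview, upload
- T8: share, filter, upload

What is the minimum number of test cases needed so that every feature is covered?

T3, T4, T5 together cover {preview, print, archive, share, filter, login, checkout, upload, undo, import} — every feature.
No 2 of the 8 test cases cover everything (all 28 pairs fall short), so 3 is minimum.

3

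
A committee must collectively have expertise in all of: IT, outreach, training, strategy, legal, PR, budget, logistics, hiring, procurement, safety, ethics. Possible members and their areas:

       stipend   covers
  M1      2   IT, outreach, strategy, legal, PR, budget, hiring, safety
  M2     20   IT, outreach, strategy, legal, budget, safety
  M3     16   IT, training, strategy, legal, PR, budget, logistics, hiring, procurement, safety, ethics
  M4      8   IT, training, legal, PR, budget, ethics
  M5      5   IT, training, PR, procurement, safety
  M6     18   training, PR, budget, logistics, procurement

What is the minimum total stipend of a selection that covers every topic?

M1, M3 cover every topic at stipend 2 + 16 = 18.
Any cover uses at least 2 members; among all covering selections none totals below 18.

18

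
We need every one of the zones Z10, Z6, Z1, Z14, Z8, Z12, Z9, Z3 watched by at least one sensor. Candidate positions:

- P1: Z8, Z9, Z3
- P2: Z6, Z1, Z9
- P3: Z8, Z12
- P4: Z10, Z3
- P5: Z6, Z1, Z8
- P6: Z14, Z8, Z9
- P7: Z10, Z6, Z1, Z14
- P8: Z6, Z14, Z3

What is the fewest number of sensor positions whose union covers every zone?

P1, P3, P7 together cover {Z10, Z6, Z1, Z14, Z8, Z12, Z9, Z3} — every zone.
No 2 of the 8 sensor positions cover everything (all 28 pairs fall short), so 3 is minimum.

3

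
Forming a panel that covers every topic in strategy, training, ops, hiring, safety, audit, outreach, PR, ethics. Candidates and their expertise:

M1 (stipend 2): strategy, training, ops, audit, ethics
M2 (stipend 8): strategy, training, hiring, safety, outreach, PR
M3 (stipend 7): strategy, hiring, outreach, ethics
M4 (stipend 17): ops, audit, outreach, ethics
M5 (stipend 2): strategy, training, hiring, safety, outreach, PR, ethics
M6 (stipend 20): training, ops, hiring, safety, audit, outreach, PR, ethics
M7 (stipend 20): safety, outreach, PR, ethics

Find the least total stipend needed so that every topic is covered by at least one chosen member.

M1, M5 cover every topic at stipend 2 + 2 = 4.
Any cover uses at least 2 members; among all covering selections none totals below 4.

4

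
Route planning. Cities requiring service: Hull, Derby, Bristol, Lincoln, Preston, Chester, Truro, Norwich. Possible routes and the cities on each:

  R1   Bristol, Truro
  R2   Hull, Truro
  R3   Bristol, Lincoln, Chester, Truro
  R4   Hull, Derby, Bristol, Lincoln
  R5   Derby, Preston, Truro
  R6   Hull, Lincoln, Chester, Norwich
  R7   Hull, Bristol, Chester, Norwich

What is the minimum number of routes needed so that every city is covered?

R1, R5, R6 together cover {Hull, Derby, Bristol, Lincoln, Preston, Chester, Truro, Norwich} — every city.
No 2 of the 7 routes cover everything (all 21 pairs fall short), so 3 is minimum.
Greedy (largest uncovered first) would take R3, R4, R5, R6 — 4 routes — but 3 suffice.

3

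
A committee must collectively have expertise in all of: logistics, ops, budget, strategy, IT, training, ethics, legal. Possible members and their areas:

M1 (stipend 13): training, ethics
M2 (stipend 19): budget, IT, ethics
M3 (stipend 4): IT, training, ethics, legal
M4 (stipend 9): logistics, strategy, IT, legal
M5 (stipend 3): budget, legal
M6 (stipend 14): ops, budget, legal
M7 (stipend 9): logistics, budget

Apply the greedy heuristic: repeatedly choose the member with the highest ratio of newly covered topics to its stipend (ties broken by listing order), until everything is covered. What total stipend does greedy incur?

30

Pick 1: M3 adds 4 new (IT, training, ethics, legal) at stipend 4 (ratio 4/4).
Pick 2: M5 adds 1 new (budget) at stipend 3 (ratio 1/3).
Pick 3: M4 adds 2 new (logistics, strategy) at stipend 9 (ratio 2/9).
Pick 4: M6 adds 1 new (ops) at stipend 14 (ratio 1/14).
Greedy total stipend: 4 + 3 + 9 + 14 = 30. (The true optimum is 27, so greedy overshoots here.)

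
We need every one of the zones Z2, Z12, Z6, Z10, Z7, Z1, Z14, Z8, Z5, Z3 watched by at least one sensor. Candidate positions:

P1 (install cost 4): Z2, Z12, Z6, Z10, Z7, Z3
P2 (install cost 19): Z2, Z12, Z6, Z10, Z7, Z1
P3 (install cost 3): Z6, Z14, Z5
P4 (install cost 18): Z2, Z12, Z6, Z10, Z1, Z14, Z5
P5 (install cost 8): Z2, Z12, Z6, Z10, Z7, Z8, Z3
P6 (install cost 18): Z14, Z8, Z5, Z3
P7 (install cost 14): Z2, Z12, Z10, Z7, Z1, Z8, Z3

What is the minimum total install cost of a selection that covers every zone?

17

P3, P7 cover every zone at install cost 3 + 14 = 17.
Any cover uses at least 2 sensor positions; among all covering selections none totals below 17.
Greedy by coverage-per-install cost would pick P1, P3, P7 for 21 — worse than the optimum 17.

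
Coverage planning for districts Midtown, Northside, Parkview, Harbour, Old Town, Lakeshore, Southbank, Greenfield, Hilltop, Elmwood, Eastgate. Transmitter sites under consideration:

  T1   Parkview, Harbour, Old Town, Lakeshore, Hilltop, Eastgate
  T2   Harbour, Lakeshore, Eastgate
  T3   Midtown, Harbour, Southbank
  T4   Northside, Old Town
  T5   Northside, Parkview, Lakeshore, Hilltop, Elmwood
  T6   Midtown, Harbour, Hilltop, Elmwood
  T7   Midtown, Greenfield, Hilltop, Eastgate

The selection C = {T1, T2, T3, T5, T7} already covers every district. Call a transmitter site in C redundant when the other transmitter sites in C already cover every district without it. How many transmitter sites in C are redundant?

Drop T1: Old Town uncovered — not redundant.
Drop T2: the rest still cover every district — redundant.
Drop T3: Southbank uncovered — not redundant.
Drop T5: Northside, Elmwood uncovered — not redundant.
Drop T7: Greenfield uncovered — not redundant.
1 redundant: T2.

1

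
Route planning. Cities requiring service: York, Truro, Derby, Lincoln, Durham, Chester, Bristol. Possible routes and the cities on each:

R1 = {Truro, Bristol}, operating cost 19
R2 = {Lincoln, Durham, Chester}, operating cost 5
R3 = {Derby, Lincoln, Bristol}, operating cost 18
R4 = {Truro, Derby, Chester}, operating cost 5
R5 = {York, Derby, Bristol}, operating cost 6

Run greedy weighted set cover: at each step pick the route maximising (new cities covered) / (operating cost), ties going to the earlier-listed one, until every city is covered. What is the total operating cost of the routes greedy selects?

16

Pick 1: R2 adds 3 new (Lincoln, Durham, Chester) at operating cost 5 (ratio 3/5).
Pick 2: R5 adds 3 new (York, Derby, Bristol) at operating cost 6 (ratio 3/6).
Pick 3: R4 adds 1 new (Truro) at operating cost 5 (ratio 1/5).
Greedy total operating cost: 5 + 6 + 5 = 16.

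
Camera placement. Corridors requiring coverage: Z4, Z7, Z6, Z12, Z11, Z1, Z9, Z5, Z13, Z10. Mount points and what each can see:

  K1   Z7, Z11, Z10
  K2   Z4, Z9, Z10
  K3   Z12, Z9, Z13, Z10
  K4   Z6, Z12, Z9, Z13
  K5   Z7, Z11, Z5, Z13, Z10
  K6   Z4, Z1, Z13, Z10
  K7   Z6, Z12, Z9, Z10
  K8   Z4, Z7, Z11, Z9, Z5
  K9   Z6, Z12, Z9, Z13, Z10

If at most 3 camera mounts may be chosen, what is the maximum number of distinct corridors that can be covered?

10

Choosing K4, K5, K6 covers {Z4, Z7, Z6, Z12, Z11, Z1, Z9, Z5, Z13, Z10} — 10 corridors.
That is all 10 corridors.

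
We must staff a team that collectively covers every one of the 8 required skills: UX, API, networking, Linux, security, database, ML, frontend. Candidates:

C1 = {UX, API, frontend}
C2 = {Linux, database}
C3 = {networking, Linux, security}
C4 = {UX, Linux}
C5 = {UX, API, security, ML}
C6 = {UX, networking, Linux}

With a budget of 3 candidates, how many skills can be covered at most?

7

Choosing C1, C2, C3 covers {UX, API, networking, Linux, security, database, frontend} — 7 skills.
No choice of 3 candidates does better; here ML is left uncovered.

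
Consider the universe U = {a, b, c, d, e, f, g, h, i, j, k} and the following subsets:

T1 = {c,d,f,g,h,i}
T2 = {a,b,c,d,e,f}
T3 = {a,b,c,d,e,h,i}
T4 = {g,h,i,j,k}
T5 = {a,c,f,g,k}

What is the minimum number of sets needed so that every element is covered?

T2, T4 together cover {a, b, c, d, e, f, g, h, i, j, k} — every element.
No single set contains all 11 elements, so 2 is optimal.
Greedy (largest uncovered first) would take T3, T4, T1 — 3 sets — but 2 suffice.

2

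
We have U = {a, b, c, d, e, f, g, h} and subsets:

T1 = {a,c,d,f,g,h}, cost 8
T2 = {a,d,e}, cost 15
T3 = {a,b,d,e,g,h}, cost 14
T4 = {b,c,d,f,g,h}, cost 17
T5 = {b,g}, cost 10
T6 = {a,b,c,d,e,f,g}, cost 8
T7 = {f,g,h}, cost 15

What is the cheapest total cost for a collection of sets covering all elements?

T1, T6 cover every element at cost 8 + 8 = 16.
Any cover uses at least 2 sets; among all covering selections none totals below 16.

16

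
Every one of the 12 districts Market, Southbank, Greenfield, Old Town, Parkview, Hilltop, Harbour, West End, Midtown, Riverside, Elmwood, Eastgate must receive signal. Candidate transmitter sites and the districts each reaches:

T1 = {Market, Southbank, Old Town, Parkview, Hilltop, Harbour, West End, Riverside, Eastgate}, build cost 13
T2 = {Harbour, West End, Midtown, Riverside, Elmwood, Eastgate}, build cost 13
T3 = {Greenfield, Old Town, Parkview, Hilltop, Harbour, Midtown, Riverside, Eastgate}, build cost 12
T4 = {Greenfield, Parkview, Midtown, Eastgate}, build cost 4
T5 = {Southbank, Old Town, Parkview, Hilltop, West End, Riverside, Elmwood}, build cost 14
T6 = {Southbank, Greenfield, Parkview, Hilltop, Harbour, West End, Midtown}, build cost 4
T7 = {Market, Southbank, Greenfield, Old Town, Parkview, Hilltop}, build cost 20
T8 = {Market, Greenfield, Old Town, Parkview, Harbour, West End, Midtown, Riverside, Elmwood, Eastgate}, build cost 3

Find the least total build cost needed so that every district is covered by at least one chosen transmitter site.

T6, T8 cover every district at build cost 4 + 3 = 7.
Any cover uses at least 2 transmitter sites; among all covering selections none totals below 7.

7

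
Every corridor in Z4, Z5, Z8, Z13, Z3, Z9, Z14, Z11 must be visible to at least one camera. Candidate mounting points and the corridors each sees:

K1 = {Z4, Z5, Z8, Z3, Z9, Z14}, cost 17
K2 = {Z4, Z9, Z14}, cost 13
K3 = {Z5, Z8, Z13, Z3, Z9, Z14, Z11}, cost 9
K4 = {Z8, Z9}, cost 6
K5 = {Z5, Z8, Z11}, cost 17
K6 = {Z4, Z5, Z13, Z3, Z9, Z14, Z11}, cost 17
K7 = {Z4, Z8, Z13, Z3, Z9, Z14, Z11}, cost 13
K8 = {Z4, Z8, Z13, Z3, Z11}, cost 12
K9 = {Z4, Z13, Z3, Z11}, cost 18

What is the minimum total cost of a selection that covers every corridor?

21

K3, K8 cover every corridor at cost 9 + 12 = 21.
Any cover uses at least 2 camera mounts; among all covering selections none totals below 21.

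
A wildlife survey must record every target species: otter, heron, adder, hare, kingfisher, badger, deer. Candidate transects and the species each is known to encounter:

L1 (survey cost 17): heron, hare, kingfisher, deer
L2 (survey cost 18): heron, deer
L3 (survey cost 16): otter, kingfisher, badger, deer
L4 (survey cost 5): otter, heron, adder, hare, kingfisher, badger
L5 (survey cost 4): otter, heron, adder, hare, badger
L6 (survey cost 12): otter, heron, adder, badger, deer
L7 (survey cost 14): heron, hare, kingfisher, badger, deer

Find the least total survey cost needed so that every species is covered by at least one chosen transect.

L4, L6 cover every species at survey cost 5 + 12 = 17.
Any cover uses at least 2 transects; among all covering selections none totals below 17.

17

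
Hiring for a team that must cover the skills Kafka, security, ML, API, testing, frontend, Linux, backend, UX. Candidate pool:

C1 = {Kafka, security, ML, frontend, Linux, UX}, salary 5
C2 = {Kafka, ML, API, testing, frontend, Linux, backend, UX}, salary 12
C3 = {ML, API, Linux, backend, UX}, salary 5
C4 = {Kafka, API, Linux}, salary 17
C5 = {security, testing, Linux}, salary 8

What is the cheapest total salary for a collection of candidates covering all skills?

C1, C2 cover every skill at salary 5 + 12 = 17.
Any cover uses at least 2 candidates; among all covering selections none totals below 17.

17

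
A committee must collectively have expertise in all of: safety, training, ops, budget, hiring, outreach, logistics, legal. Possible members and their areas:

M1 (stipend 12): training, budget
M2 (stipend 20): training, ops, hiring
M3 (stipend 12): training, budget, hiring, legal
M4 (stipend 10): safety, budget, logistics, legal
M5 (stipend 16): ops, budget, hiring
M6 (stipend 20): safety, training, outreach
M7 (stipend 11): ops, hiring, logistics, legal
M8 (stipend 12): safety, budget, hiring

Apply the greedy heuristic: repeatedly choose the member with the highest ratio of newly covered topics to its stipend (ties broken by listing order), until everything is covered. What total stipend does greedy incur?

Pick 1: M4 adds 4 new (safety, budget, logistics, legal) at stipend 10 (ratio 4/10).
Pick 2: M7 adds 2 new (ops, hiring) at stipend 11 (ratio 2/11).
Pick 3: M6 adds 2 new (training, outreach) at stipend 20 (ratio 2/20).
Greedy total stipend: 10 + 11 + 20 = 41.

41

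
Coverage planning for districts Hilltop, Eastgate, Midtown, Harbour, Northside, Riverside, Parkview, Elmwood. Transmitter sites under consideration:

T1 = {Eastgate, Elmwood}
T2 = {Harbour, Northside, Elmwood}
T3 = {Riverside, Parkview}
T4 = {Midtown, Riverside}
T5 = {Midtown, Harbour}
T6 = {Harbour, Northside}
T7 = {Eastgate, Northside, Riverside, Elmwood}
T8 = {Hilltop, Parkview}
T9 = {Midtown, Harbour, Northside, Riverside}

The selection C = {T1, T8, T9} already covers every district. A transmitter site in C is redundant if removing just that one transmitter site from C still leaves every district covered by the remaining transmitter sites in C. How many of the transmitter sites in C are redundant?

Drop T1: Eastgate, Elmwood uncovered — not redundant.
Drop T8: Hilltop, Parkview uncovered — not redundant.
Drop T9: Midtown, Harbour, Northside, Riverside uncovered — not redundant.
None of the transmitter sites in C is redundant.

0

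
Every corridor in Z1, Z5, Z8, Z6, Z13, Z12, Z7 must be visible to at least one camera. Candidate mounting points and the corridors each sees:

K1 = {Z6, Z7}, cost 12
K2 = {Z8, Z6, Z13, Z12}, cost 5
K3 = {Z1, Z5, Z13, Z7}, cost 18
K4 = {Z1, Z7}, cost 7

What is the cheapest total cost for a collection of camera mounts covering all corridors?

23

K2, K3 cover every corridor at cost 5 + 18 = 23.
Any cover uses at least 2 camera mounts; among all covering selections none totals below 23.
Greedy by coverage-per-cost would pick K2, K4, K3 for 30 — worse than the optimum 23.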